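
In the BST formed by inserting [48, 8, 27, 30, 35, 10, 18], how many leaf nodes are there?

Tree built from: [48, 8, 27, 30, 35, 10, 18]
Tree (level-order array): [48, 8, None, None, 27, 10, 30, None, 18, None, 35]
Rule: A leaf has 0 children.
Per-node child counts:
  node 48: 1 child(ren)
  node 8: 1 child(ren)
  node 27: 2 child(ren)
  node 10: 1 child(ren)
  node 18: 0 child(ren)
  node 30: 1 child(ren)
  node 35: 0 child(ren)
Matching nodes: [18, 35]
Count of leaf nodes: 2


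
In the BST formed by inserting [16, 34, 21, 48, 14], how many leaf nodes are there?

Tree built from: [16, 34, 21, 48, 14]
Tree (level-order array): [16, 14, 34, None, None, 21, 48]
Rule: A leaf has 0 children.
Per-node child counts:
  node 16: 2 child(ren)
  node 14: 0 child(ren)
  node 34: 2 child(ren)
  node 21: 0 child(ren)
  node 48: 0 child(ren)
Matching nodes: [14, 21, 48]
Count of leaf nodes: 3


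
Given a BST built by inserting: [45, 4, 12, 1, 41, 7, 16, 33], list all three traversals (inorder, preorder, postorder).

Tree insertion order: [45, 4, 12, 1, 41, 7, 16, 33]
Tree (level-order array): [45, 4, None, 1, 12, None, None, 7, 41, None, None, 16, None, None, 33]
Inorder (L, root, R): [1, 4, 7, 12, 16, 33, 41, 45]
Preorder (root, L, R): [45, 4, 1, 12, 7, 41, 16, 33]
Postorder (L, R, root): [1, 7, 33, 16, 41, 12, 4, 45]


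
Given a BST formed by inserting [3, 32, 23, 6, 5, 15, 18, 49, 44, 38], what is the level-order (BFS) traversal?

Tree insertion order: [3, 32, 23, 6, 5, 15, 18, 49, 44, 38]
Tree (level-order array): [3, None, 32, 23, 49, 6, None, 44, None, 5, 15, 38, None, None, None, None, 18]
BFS from the root, enqueuing left then right child of each popped node:
  queue [3] -> pop 3, enqueue [32], visited so far: [3]
  queue [32] -> pop 32, enqueue [23, 49], visited so far: [3, 32]
  queue [23, 49] -> pop 23, enqueue [6], visited so far: [3, 32, 23]
  queue [49, 6] -> pop 49, enqueue [44], visited so far: [3, 32, 23, 49]
  queue [6, 44] -> pop 6, enqueue [5, 15], visited so far: [3, 32, 23, 49, 6]
  queue [44, 5, 15] -> pop 44, enqueue [38], visited so far: [3, 32, 23, 49, 6, 44]
  queue [5, 15, 38] -> pop 5, enqueue [none], visited so far: [3, 32, 23, 49, 6, 44, 5]
  queue [15, 38] -> pop 15, enqueue [18], visited so far: [3, 32, 23, 49, 6, 44, 5, 15]
  queue [38, 18] -> pop 38, enqueue [none], visited so far: [3, 32, 23, 49, 6, 44, 5, 15, 38]
  queue [18] -> pop 18, enqueue [none], visited so far: [3, 32, 23, 49, 6, 44, 5, 15, 38, 18]
Result: [3, 32, 23, 49, 6, 44, 5, 15, 38, 18]


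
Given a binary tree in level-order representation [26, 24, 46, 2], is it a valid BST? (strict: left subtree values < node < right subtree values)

Level-order array: [26, 24, 46, 2]
Validate using subtree bounds (lo, hi): at each node, require lo < value < hi,
then recurse left with hi=value and right with lo=value.
Preorder trace (stopping at first violation):
  at node 26 with bounds (-inf, +inf): OK
  at node 24 with bounds (-inf, 26): OK
  at node 2 with bounds (-inf, 24): OK
  at node 46 with bounds (26, +inf): OK
No violation found at any node.
Result: Valid BST


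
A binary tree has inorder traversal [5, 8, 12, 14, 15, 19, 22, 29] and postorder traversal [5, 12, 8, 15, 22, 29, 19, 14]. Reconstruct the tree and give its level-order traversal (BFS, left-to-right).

Inorder:   [5, 8, 12, 14, 15, 19, 22, 29]
Postorder: [5, 12, 8, 15, 22, 29, 19, 14]
Algorithm: postorder visits root last, so walk postorder right-to-left;
each value is the root of the current inorder slice — split it at that
value, recurse on the right subtree first, then the left.
Recursive splits:
  root=14; inorder splits into left=[5, 8, 12], right=[15, 19, 22, 29]
  root=19; inorder splits into left=[15], right=[22, 29]
  root=29; inorder splits into left=[22], right=[]
  root=22; inorder splits into left=[], right=[]
  root=15; inorder splits into left=[], right=[]
  root=8; inorder splits into left=[5], right=[12]
  root=12; inorder splits into left=[], right=[]
  root=5; inorder splits into left=[], right=[]
Reconstructed level-order: [14, 8, 19, 5, 12, 15, 29, 22]


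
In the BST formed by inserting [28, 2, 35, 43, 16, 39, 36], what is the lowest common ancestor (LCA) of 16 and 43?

Tree insertion order: [28, 2, 35, 43, 16, 39, 36]
Tree (level-order array): [28, 2, 35, None, 16, None, 43, None, None, 39, None, 36]
In a BST, the LCA of p=16, q=43 is the first node v on the
root-to-leaf path with p <= v <= q (go left if both < v, right if both > v).
Walk from root:
  at 28: 16 <= 28 <= 43, this is the LCA
LCA = 28


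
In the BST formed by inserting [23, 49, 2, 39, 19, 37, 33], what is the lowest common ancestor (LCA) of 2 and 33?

Tree insertion order: [23, 49, 2, 39, 19, 37, 33]
Tree (level-order array): [23, 2, 49, None, 19, 39, None, None, None, 37, None, 33]
In a BST, the LCA of p=2, q=33 is the first node v on the
root-to-leaf path with p <= v <= q (go left if both < v, right if both > v).
Walk from root:
  at 23: 2 <= 23 <= 33, this is the LCA
LCA = 23


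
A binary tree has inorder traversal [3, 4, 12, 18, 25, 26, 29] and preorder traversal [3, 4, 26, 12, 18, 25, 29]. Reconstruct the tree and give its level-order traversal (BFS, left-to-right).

Inorder:  [3, 4, 12, 18, 25, 26, 29]
Preorder: [3, 4, 26, 12, 18, 25, 29]
Algorithm: preorder visits root first, so consume preorder in order;
for each root, split the current inorder slice at that value into
left-subtree inorder and right-subtree inorder, then recurse.
Recursive splits:
  root=3; inorder splits into left=[], right=[4, 12, 18, 25, 26, 29]
  root=4; inorder splits into left=[], right=[12, 18, 25, 26, 29]
  root=26; inorder splits into left=[12, 18, 25], right=[29]
  root=12; inorder splits into left=[], right=[18, 25]
  root=18; inorder splits into left=[], right=[25]
  root=25; inorder splits into left=[], right=[]
  root=29; inorder splits into left=[], right=[]
Reconstructed level-order: [3, 4, 26, 12, 29, 18, 25]


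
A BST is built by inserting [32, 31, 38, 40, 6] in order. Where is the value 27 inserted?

Starting tree (level order): [32, 31, 38, 6, None, None, 40]
Insertion path: 32 -> 31 -> 6
Result: insert 27 as right child of 6
Final tree (level order): [32, 31, 38, 6, None, None, 40, None, 27]


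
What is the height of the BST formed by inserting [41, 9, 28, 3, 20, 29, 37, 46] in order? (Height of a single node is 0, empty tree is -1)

Insertion order: [41, 9, 28, 3, 20, 29, 37, 46]
Tree (level-order array): [41, 9, 46, 3, 28, None, None, None, None, 20, 29, None, None, None, 37]
Compute height bottom-up (empty subtree = -1):
  height(3) = 1 + max(-1, -1) = 0
  height(20) = 1 + max(-1, -1) = 0
  height(37) = 1 + max(-1, -1) = 0
  height(29) = 1 + max(-1, 0) = 1
  height(28) = 1 + max(0, 1) = 2
  height(9) = 1 + max(0, 2) = 3
  height(46) = 1 + max(-1, -1) = 0
  height(41) = 1 + max(3, 0) = 4
Height = 4


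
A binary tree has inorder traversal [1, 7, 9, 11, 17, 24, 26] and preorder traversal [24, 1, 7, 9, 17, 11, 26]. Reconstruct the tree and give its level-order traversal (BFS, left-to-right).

Inorder:  [1, 7, 9, 11, 17, 24, 26]
Preorder: [24, 1, 7, 9, 17, 11, 26]
Algorithm: preorder visits root first, so consume preorder in order;
for each root, split the current inorder slice at that value into
left-subtree inorder and right-subtree inorder, then recurse.
Recursive splits:
  root=24; inorder splits into left=[1, 7, 9, 11, 17], right=[26]
  root=1; inorder splits into left=[], right=[7, 9, 11, 17]
  root=7; inorder splits into left=[], right=[9, 11, 17]
  root=9; inorder splits into left=[], right=[11, 17]
  root=17; inorder splits into left=[11], right=[]
  root=11; inorder splits into left=[], right=[]
  root=26; inorder splits into left=[], right=[]
Reconstructed level-order: [24, 1, 26, 7, 9, 17, 11]


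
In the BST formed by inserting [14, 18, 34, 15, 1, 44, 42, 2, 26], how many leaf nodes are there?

Tree built from: [14, 18, 34, 15, 1, 44, 42, 2, 26]
Tree (level-order array): [14, 1, 18, None, 2, 15, 34, None, None, None, None, 26, 44, None, None, 42]
Rule: A leaf has 0 children.
Per-node child counts:
  node 14: 2 child(ren)
  node 1: 1 child(ren)
  node 2: 0 child(ren)
  node 18: 2 child(ren)
  node 15: 0 child(ren)
  node 34: 2 child(ren)
  node 26: 0 child(ren)
  node 44: 1 child(ren)
  node 42: 0 child(ren)
Matching nodes: [2, 15, 26, 42]
Count of leaf nodes: 4


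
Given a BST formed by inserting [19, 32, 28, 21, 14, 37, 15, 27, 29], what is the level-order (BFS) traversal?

Tree insertion order: [19, 32, 28, 21, 14, 37, 15, 27, 29]
Tree (level-order array): [19, 14, 32, None, 15, 28, 37, None, None, 21, 29, None, None, None, 27]
BFS from the root, enqueuing left then right child of each popped node:
  queue [19] -> pop 19, enqueue [14, 32], visited so far: [19]
  queue [14, 32] -> pop 14, enqueue [15], visited so far: [19, 14]
  queue [32, 15] -> pop 32, enqueue [28, 37], visited so far: [19, 14, 32]
  queue [15, 28, 37] -> pop 15, enqueue [none], visited so far: [19, 14, 32, 15]
  queue [28, 37] -> pop 28, enqueue [21, 29], visited so far: [19, 14, 32, 15, 28]
  queue [37, 21, 29] -> pop 37, enqueue [none], visited so far: [19, 14, 32, 15, 28, 37]
  queue [21, 29] -> pop 21, enqueue [27], visited so far: [19, 14, 32, 15, 28, 37, 21]
  queue [29, 27] -> pop 29, enqueue [none], visited so far: [19, 14, 32, 15, 28, 37, 21, 29]
  queue [27] -> pop 27, enqueue [none], visited so far: [19, 14, 32, 15, 28, 37, 21, 29, 27]
Result: [19, 14, 32, 15, 28, 37, 21, 29, 27]


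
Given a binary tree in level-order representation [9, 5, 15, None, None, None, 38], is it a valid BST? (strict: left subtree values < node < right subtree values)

Level-order array: [9, 5, 15, None, None, None, 38]
Validate using subtree bounds (lo, hi): at each node, require lo < value < hi,
then recurse left with hi=value and right with lo=value.
Preorder trace (stopping at first violation):
  at node 9 with bounds (-inf, +inf): OK
  at node 5 with bounds (-inf, 9): OK
  at node 15 with bounds (9, +inf): OK
  at node 38 with bounds (15, +inf): OK
No violation found at any node.
Result: Valid BST


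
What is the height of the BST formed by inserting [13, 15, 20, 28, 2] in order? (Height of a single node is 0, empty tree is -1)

Insertion order: [13, 15, 20, 28, 2]
Tree (level-order array): [13, 2, 15, None, None, None, 20, None, 28]
Compute height bottom-up (empty subtree = -1):
  height(2) = 1 + max(-1, -1) = 0
  height(28) = 1 + max(-1, -1) = 0
  height(20) = 1 + max(-1, 0) = 1
  height(15) = 1 + max(-1, 1) = 2
  height(13) = 1 + max(0, 2) = 3
Height = 3


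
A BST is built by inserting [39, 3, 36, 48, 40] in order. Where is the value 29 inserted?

Starting tree (level order): [39, 3, 48, None, 36, 40]
Insertion path: 39 -> 3 -> 36
Result: insert 29 as left child of 36
Final tree (level order): [39, 3, 48, None, 36, 40, None, 29]


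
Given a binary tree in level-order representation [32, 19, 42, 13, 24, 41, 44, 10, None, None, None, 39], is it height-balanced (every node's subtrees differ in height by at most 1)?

Tree (level-order array): [32, 19, 42, 13, 24, 41, 44, 10, None, None, None, 39]
Definition: a tree is height-balanced if, at every node, |h(left) - h(right)| <= 1 (empty subtree has height -1).
Bottom-up per-node check:
  node 10: h_left=-1, h_right=-1, diff=0 [OK], height=0
  node 13: h_left=0, h_right=-1, diff=1 [OK], height=1
  node 24: h_left=-1, h_right=-1, diff=0 [OK], height=0
  node 19: h_left=1, h_right=0, diff=1 [OK], height=2
  node 39: h_left=-1, h_right=-1, diff=0 [OK], height=0
  node 41: h_left=0, h_right=-1, diff=1 [OK], height=1
  node 44: h_left=-1, h_right=-1, diff=0 [OK], height=0
  node 42: h_left=1, h_right=0, diff=1 [OK], height=2
  node 32: h_left=2, h_right=2, diff=0 [OK], height=3
All nodes satisfy the balance condition.
Result: Balanced


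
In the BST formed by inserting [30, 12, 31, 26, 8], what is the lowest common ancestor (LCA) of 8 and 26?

Tree insertion order: [30, 12, 31, 26, 8]
Tree (level-order array): [30, 12, 31, 8, 26]
In a BST, the LCA of p=8, q=26 is the first node v on the
root-to-leaf path with p <= v <= q (go left if both < v, right if both > v).
Walk from root:
  at 30: both 8 and 26 < 30, go left
  at 12: 8 <= 12 <= 26, this is the LCA
LCA = 12


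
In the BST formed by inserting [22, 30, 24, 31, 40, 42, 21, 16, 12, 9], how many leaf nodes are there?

Tree built from: [22, 30, 24, 31, 40, 42, 21, 16, 12, 9]
Tree (level-order array): [22, 21, 30, 16, None, 24, 31, 12, None, None, None, None, 40, 9, None, None, 42]
Rule: A leaf has 0 children.
Per-node child counts:
  node 22: 2 child(ren)
  node 21: 1 child(ren)
  node 16: 1 child(ren)
  node 12: 1 child(ren)
  node 9: 0 child(ren)
  node 30: 2 child(ren)
  node 24: 0 child(ren)
  node 31: 1 child(ren)
  node 40: 1 child(ren)
  node 42: 0 child(ren)
Matching nodes: [9, 24, 42]
Count of leaf nodes: 3


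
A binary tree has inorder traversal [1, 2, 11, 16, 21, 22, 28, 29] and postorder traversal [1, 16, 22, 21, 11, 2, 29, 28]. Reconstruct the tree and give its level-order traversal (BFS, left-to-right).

Inorder:   [1, 2, 11, 16, 21, 22, 28, 29]
Postorder: [1, 16, 22, 21, 11, 2, 29, 28]
Algorithm: postorder visits root last, so walk postorder right-to-left;
each value is the root of the current inorder slice — split it at that
value, recurse on the right subtree first, then the left.
Recursive splits:
  root=28; inorder splits into left=[1, 2, 11, 16, 21, 22], right=[29]
  root=29; inorder splits into left=[], right=[]
  root=2; inorder splits into left=[1], right=[11, 16, 21, 22]
  root=11; inorder splits into left=[], right=[16, 21, 22]
  root=21; inorder splits into left=[16], right=[22]
  root=22; inorder splits into left=[], right=[]
  root=16; inorder splits into left=[], right=[]
  root=1; inorder splits into left=[], right=[]
Reconstructed level-order: [28, 2, 29, 1, 11, 21, 16, 22]


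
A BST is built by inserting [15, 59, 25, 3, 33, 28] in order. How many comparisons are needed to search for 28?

Search path for 28: 15 -> 59 -> 25 -> 33 -> 28
Found: True
Comparisons: 5


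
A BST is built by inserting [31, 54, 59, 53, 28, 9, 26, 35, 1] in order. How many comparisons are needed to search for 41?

Search path for 41: 31 -> 54 -> 53 -> 35
Found: False
Comparisons: 4


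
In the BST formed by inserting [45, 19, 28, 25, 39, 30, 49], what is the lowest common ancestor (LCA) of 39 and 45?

Tree insertion order: [45, 19, 28, 25, 39, 30, 49]
Tree (level-order array): [45, 19, 49, None, 28, None, None, 25, 39, None, None, 30]
In a BST, the LCA of p=39, q=45 is the first node v on the
root-to-leaf path with p <= v <= q (go left if both < v, right if both > v).
Walk from root:
  at 45: 39 <= 45 <= 45, this is the LCA
LCA = 45


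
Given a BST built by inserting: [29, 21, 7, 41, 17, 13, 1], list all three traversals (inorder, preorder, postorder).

Tree insertion order: [29, 21, 7, 41, 17, 13, 1]
Tree (level-order array): [29, 21, 41, 7, None, None, None, 1, 17, None, None, 13]
Inorder (L, root, R): [1, 7, 13, 17, 21, 29, 41]
Preorder (root, L, R): [29, 21, 7, 1, 17, 13, 41]
Postorder (L, R, root): [1, 13, 17, 7, 21, 41, 29]


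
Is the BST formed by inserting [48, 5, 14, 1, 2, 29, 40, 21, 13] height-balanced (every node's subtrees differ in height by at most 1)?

Tree (level-order array): [48, 5, None, 1, 14, None, 2, 13, 29, None, None, None, None, 21, 40]
Definition: a tree is height-balanced if, at every node, |h(left) - h(right)| <= 1 (empty subtree has height -1).
Bottom-up per-node check:
  node 2: h_left=-1, h_right=-1, diff=0 [OK], height=0
  node 1: h_left=-1, h_right=0, diff=1 [OK], height=1
  node 13: h_left=-1, h_right=-1, diff=0 [OK], height=0
  node 21: h_left=-1, h_right=-1, diff=0 [OK], height=0
  node 40: h_left=-1, h_right=-1, diff=0 [OK], height=0
  node 29: h_left=0, h_right=0, diff=0 [OK], height=1
  node 14: h_left=0, h_right=1, diff=1 [OK], height=2
  node 5: h_left=1, h_right=2, diff=1 [OK], height=3
  node 48: h_left=3, h_right=-1, diff=4 [FAIL (|3--1|=4 > 1)], height=4
Node 48 violates the condition: |3 - -1| = 4 > 1.
Result: Not balanced


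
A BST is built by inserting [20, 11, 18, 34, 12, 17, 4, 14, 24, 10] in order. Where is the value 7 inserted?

Starting tree (level order): [20, 11, 34, 4, 18, 24, None, None, 10, 12, None, None, None, None, None, None, 17, 14]
Insertion path: 20 -> 11 -> 4 -> 10
Result: insert 7 as left child of 10
Final tree (level order): [20, 11, 34, 4, 18, 24, None, None, 10, 12, None, None, None, 7, None, None, 17, None, None, 14]


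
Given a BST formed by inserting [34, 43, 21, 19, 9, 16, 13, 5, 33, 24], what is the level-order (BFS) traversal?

Tree insertion order: [34, 43, 21, 19, 9, 16, 13, 5, 33, 24]
Tree (level-order array): [34, 21, 43, 19, 33, None, None, 9, None, 24, None, 5, 16, None, None, None, None, 13]
BFS from the root, enqueuing left then right child of each popped node:
  queue [34] -> pop 34, enqueue [21, 43], visited so far: [34]
  queue [21, 43] -> pop 21, enqueue [19, 33], visited so far: [34, 21]
  queue [43, 19, 33] -> pop 43, enqueue [none], visited so far: [34, 21, 43]
  queue [19, 33] -> pop 19, enqueue [9], visited so far: [34, 21, 43, 19]
  queue [33, 9] -> pop 33, enqueue [24], visited so far: [34, 21, 43, 19, 33]
  queue [9, 24] -> pop 9, enqueue [5, 16], visited so far: [34, 21, 43, 19, 33, 9]
  queue [24, 5, 16] -> pop 24, enqueue [none], visited so far: [34, 21, 43, 19, 33, 9, 24]
  queue [5, 16] -> pop 5, enqueue [none], visited so far: [34, 21, 43, 19, 33, 9, 24, 5]
  queue [16] -> pop 16, enqueue [13], visited so far: [34, 21, 43, 19, 33, 9, 24, 5, 16]
  queue [13] -> pop 13, enqueue [none], visited so far: [34, 21, 43, 19, 33, 9, 24, 5, 16, 13]
Result: [34, 21, 43, 19, 33, 9, 24, 5, 16, 13]


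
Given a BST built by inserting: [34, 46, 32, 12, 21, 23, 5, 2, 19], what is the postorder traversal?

Tree insertion order: [34, 46, 32, 12, 21, 23, 5, 2, 19]
Tree (level-order array): [34, 32, 46, 12, None, None, None, 5, 21, 2, None, 19, 23]
Postorder traversal: [2, 5, 19, 23, 21, 12, 32, 46, 34]


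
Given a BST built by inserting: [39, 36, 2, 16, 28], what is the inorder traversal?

Tree insertion order: [39, 36, 2, 16, 28]
Tree (level-order array): [39, 36, None, 2, None, None, 16, None, 28]
Inorder traversal: [2, 16, 28, 36, 39]


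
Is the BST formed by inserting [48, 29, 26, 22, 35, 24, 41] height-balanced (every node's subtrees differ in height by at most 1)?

Tree (level-order array): [48, 29, None, 26, 35, 22, None, None, 41, None, 24]
Definition: a tree is height-balanced if, at every node, |h(left) - h(right)| <= 1 (empty subtree has height -1).
Bottom-up per-node check:
  node 24: h_left=-1, h_right=-1, diff=0 [OK], height=0
  node 22: h_left=-1, h_right=0, diff=1 [OK], height=1
  node 26: h_left=1, h_right=-1, diff=2 [FAIL (|1--1|=2 > 1)], height=2
  node 41: h_left=-1, h_right=-1, diff=0 [OK], height=0
  node 35: h_left=-1, h_right=0, diff=1 [OK], height=1
  node 29: h_left=2, h_right=1, diff=1 [OK], height=3
  node 48: h_left=3, h_right=-1, diff=4 [FAIL (|3--1|=4 > 1)], height=4
Node 26 violates the condition: |1 - -1| = 2 > 1.
Result: Not balanced


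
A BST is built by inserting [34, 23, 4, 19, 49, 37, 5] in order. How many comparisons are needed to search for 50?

Search path for 50: 34 -> 49
Found: False
Comparisons: 2


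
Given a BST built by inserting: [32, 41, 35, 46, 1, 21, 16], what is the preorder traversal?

Tree insertion order: [32, 41, 35, 46, 1, 21, 16]
Tree (level-order array): [32, 1, 41, None, 21, 35, 46, 16]
Preorder traversal: [32, 1, 21, 16, 41, 35, 46]


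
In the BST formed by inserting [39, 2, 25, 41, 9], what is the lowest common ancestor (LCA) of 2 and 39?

Tree insertion order: [39, 2, 25, 41, 9]
Tree (level-order array): [39, 2, 41, None, 25, None, None, 9]
In a BST, the LCA of p=2, q=39 is the first node v on the
root-to-leaf path with p <= v <= q (go left if both < v, right if both > v).
Walk from root:
  at 39: 2 <= 39 <= 39, this is the LCA
LCA = 39


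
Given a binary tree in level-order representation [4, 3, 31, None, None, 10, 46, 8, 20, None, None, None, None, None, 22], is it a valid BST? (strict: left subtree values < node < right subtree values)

Level-order array: [4, 3, 31, None, None, 10, 46, 8, 20, None, None, None, None, None, 22]
Validate using subtree bounds (lo, hi): at each node, require lo < value < hi,
then recurse left with hi=value and right with lo=value.
Preorder trace (stopping at first violation):
  at node 4 with bounds (-inf, +inf): OK
  at node 3 with bounds (-inf, 4): OK
  at node 31 with bounds (4, +inf): OK
  at node 10 with bounds (4, 31): OK
  at node 8 with bounds (4, 10): OK
  at node 20 with bounds (10, 31): OK
  at node 22 with bounds (20, 31): OK
  at node 46 with bounds (31, +inf): OK
No violation found at any node.
Result: Valid BST


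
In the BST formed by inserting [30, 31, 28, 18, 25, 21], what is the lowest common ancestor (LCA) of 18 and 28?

Tree insertion order: [30, 31, 28, 18, 25, 21]
Tree (level-order array): [30, 28, 31, 18, None, None, None, None, 25, 21]
In a BST, the LCA of p=18, q=28 is the first node v on the
root-to-leaf path with p <= v <= q (go left if both < v, right if both > v).
Walk from root:
  at 30: both 18 and 28 < 30, go left
  at 28: 18 <= 28 <= 28, this is the LCA
LCA = 28


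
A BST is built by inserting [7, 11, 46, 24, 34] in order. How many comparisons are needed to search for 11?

Search path for 11: 7 -> 11
Found: True
Comparisons: 2


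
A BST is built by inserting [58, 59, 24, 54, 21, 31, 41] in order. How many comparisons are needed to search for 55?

Search path for 55: 58 -> 24 -> 54
Found: False
Comparisons: 3


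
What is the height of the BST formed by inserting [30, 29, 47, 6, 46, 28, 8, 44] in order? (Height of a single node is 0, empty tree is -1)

Insertion order: [30, 29, 47, 6, 46, 28, 8, 44]
Tree (level-order array): [30, 29, 47, 6, None, 46, None, None, 28, 44, None, 8]
Compute height bottom-up (empty subtree = -1):
  height(8) = 1 + max(-1, -1) = 0
  height(28) = 1 + max(0, -1) = 1
  height(6) = 1 + max(-1, 1) = 2
  height(29) = 1 + max(2, -1) = 3
  height(44) = 1 + max(-1, -1) = 0
  height(46) = 1 + max(0, -1) = 1
  height(47) = 1 + max(1, -1) = 2
  height(30) = 1 + max(3, 2) = 4
Height = 4


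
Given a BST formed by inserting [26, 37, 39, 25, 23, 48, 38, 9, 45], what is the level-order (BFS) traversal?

Tree insertion order: [26, 37, 39, 25, 23, 48, 38, 9, 45]
Tree (level-order array): [26, 25, 37, 23, None, None, 39, 9, None, 38, 48, None, None, None, None, 45]
BFS from the root, enqueuing left then right child of each popped node:
  queue [26] -> pop 26, enqueue [25, 37], visited so far: [26]
  queue [25, 37] -> pop 25, enqueue [23], visited so far: [26, 25]
  queue [37, 23] -> pop 37, enqueue [39], visited so far: [26, 25, 37]
  queue [23, 39] -> pop 23, enqueue [9], visited so far: [26, 25, 37, 23]
  queue [39, 9] -> pop 39, enqueue [38, 48], visited so far: [26, 25, 37, 23, 39]
  queue [9, 38, 48] -> pop 9, enqueue [none], visited so far: [26, 25, 37, 23, 39, 9]
  queue [38, 48] -> pop 38, enqueue [none], visited so far: [26, 25, 37, 23, 39, 9, 38]
  queue [48] -> pop 48, enqueue [45], visited so far: [26, 25, 37, 23, 39, 9, 38, 48]
  queue [45] -> pop 45, enqueue [none], visited so far: [26, 25, 37, 23, 39, 9, 38, 48, 45]
Result: [26, 25, 37, 23, 39, 9, 38, 48, 45]


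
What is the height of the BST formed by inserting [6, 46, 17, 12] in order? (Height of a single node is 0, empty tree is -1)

Insertion order: [6, 46, 17, 12]
Tree (level-order array): [6, None, 46, 17, None, 12]
Compute height bottom-up (empty subtree = -1):
  height(12) = 1 + max(-1, -1) = 0
  height(17) = 1 + max(0, -1) = 1
  height(46) = 1 + max(1, -1) = 2
  height(6) = 1 + max(-1, 2) = 3
Height = 3


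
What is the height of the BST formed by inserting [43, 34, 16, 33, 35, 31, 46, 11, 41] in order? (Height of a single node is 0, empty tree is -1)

Insertion order: [43, 34, 16, 33, 35, 31, 46, 11, 41]
Tree (level-order array): [43, 34, 46, 16, 35, None, None, 11, 33, None, 41, None, None, 31]
Compute height bottom-up (empty subtree = -1):
  height(11) = 1 + max(-1, -1) = 0
  height(31) = 1 + max(-1, -1) = 0
  height(33) = 1 + max(0, -1) = 1
  height(16) = 1 + max(0, 1) = 2
  height(41) = 1 + max(-1, -1) = 0
  height(35) = 1 + max(-1, 0) = 1
  height(34) = 1 + max(2, 1) = 3
  height(46) = 1 + max(-1, -1) = 0
  height(43) = 1 + max(3, 0) = 4
Height = 4


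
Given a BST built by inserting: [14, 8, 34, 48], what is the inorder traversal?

Tree insertion order: [14, 8, 34, 48]
Tree (level-order array): [14, 8, 34, None, None, None, 48]
Inorder traversal: [8, 14, 34, 48]


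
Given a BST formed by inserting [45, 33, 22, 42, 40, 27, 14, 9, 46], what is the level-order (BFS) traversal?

Tree insertion order: [45, 33, 22, 42, 40, 27, 14, 9, 46]
Tree (level-order array): [45, 33, 46, 22, 42, None, None, 14, 27, 40, None, 9]
BFS from the root, enqueuing left then right child of each popped node:
  queue [45] -> pop 45, enqueue [33, 46], visited so far: [45]
  queue [33, 46] -> pop 33, enqueue [22, 42], visited so far: [45, 33]
  queue [46, 22, 42] -> pop 46, enqueue [none], visited so far: [45, 33, 46]
  queue [22, 42] -> pop 22, enqueue [14, 27], visited so far: [45, 33, 46, 22]
  queue [42, 14, 27] -> pop 42, enqueue [40], visited so far: [45, 33, 46, 22, 42]
  queue [14, 27, 40] -> pop 14, enqueue [9], visited so far: [45, 33, 46, 22, 42, 14]
  queue [27, 40, 9] -> pop 27, enqueue [none], visited so far: [45, 33, 46, 22, 42, 14, 27]
  queue [40, 9] -> pop 40, enqueue [none], visited so far: [45, 33, 46, 22, 42, 14, 27, 40]
  queue [9] -> pop 9, enqueue [none], visited so far: [45, 33, 46, 22, 42, 14, 27, 40, 9]
Result: [45, 33, 46, 22, 42, 14, 27, 40, 9]


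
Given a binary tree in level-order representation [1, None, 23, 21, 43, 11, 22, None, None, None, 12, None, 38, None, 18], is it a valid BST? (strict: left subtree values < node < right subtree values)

Level-order array: [1, None, 23, 21, 43, 11, 22, None, None, None, 12, None, 38, None, 18]
Validate using subtree bounds (lo, hi): at each node, require lo < value < hi,
then recurse left with hi=value and right with lo=value.
Preorder trace (stopping at first violation):
  at node 1 with bounds (-inf, +inf): OK
  at node 23 with bounds (1, +inf): OK
  at node 21 with bounds (1, 23): OK
  at node 11 with bounds (1, 21): OK
  at node 12 with bounds (11, 21): OK
  at node 18 with bounds (12, 21): OK
  at node 22 with bounds (21, 23): OK
  at node 38 with bounds (22, 23): VIOLATION
Node 38 violates its bound: not (22 < 38 < 23).
Result: Not a valid BST


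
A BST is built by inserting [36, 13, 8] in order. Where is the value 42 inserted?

Starting tree (level order): [36, 13, None, 8]
Insertion path: 36
Result: insert 42 as right child of 36
Final tree (level order): [36, 13, 42, 8]


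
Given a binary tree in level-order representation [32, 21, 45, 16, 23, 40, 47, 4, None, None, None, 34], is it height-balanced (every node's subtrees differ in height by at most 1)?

Tree (level-order array): [32, 21, 45, 16, 23, 40, 47, 4, None, None, None, 34]
Definition: a tree is height-balanced if, at every node, |h(left) - h(right)| <= 1 (empty subtree has height -1).
Bottom-up per-node check:
  node 4: h_left=-1, h_right=-1, diff=0 [OK], height=0
  node 16: h_left=0, h_right=-1, diff=1 [OK], height=1
  node 23: h_left=-1, h_right=-1, diff=0 [OK], height=0
  node 21: h_left=1, h_right=0, diff=1 [OK], height=2
  node 34: h_left=-1, h_right=-1, diff=0 [OK], height=0
  node 40: h_left=0, h_right=-1, diff=1 [OK], height=1
  node 47: h_left=-1, h_right=-1, diff=0 [OK], height=0
  node 45: h_left=1, h_right=0, diff=1 [OK], height=2
  node 32: h_left=2, h_right=2, diff=0 [OK], height=3
All nodes satisfy the balance condition.
Result: Balanced


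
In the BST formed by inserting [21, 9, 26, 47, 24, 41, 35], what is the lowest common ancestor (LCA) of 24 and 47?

Tree insertion order: [21, 9, 26, 47, 24, 41, 35]
Tree (level-order array): [21, 9, 26, None, None, 24, 47, None, None, 41, None, 35]
In a BST, the LCA of p=24, q=47 is the first node v on the
root-to-leaf path with p <= v <= q (go left if both < v, right if both > v).
Walk from root:
  at 21: both 24 and 47 > 21, go right
  at 26: 24 <= 26 <= 47, this is the LCA
LCA = 26


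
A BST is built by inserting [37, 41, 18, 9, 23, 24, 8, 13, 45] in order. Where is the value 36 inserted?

Starting tree (level order): [37, 18, 41, 9, 23, None, 45, 8, 13, None, 24]
Insertion path: 37 -> 18 -> 23 -> 24
Result: insert 36 as right child of 24
Final tree (level order): [37, 18, 41, 9, 23, None, 45, 8, 13, None, 24, None, None, None, None, None, None, None, 36]


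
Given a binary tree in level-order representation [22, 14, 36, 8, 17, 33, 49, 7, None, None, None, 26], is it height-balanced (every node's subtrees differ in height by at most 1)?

Tree (level-order array): [22, 14, 36, 8, 17, 33, 49, 7, None, None, None, 26]
Definition: a tree is height-balanced if, at every node, |h(left) - h(right)| <= 1 (empty subtree has height -1).
Bottom-up per-node check:
  node 7: h_left=-1, h_right=-1, diff=0 [OK], height=0
  node 8: h_left=0, h_right=-1, diff=1 [OK], height=1
  node 17: h_left=-1, h_right=-1, diff=0 [OK], height=0
  node 14: h_left=1, h_right=0, diff=1 [OK], height=2
  node 26: h_left=-1, h_right=-1, diff=0 [OK], height=0
  node 33: h_left=0, h_right=-1, diff=1 [OK], height=1
  node 49: h_left=-1, h_right=-1, diff=0 [OK], height=0
  node 36: h_left=1, h_right=0, diff=1 [OK], height=2
  node 22: h_left=2, h_right=2, diff=0 [OK], height=3
All nodes satisfy the balance condition.
Result: Balanced


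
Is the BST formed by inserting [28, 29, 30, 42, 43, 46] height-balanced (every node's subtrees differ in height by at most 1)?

Tree (level-order array): [28, None, 29, None, 30, None, 42, None, 43, None, 46]
Definition: a tree is height-balanced if, at every node, |h(left) - h(right)| <= 1 (empty subtree has height -1).
Bottom-up per-node check:
  node 46: h_left=-1, h_right=-1, diff=0 [OK], height=0
  node 43: h_left=-1, h_right=0, diff=1 [OK], height=1
  node 42: h_left=-1, h_right=1, diff=2 [FAIL (|-1-1|=2 > 1)], height=2
  node 30: h_left=-1, h_right=2, diff=3 [FAIL (|-1-2|=3 > 1)], height=3
  node 29: h_left=-1, h_right=3, diff=4 [FAIL (|-1-3|=4 > 1)], height=4
  node 28: h_left=-1, h_right=4, diff=5 [FAIL (|-1-4|=5 > 1)], height=5
Node 42 violates the condition: |-1 - 1| = 2 > 1.
Result: Not balanced


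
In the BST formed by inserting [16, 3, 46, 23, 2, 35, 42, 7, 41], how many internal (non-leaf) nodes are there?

Tree built from: [16, 3, 46, 23, 2, 35, 42, 7, 41]
Tree (level-order array): [16, 3, 46, 2, 7, 23, None, None, None, None, None, None, 35, None, 42, 41]
Rule: An internal node has at least one child.
Per-node child counts:
  node 16: 2 child(ren)
  node 3: 2 child(ren)
  node 2: 0 child(ren)
  node 7: 0 child(ren)
  node 46: 1 child(ren)
  node 23: 1 child(ren)
  node 35: 1 child(ren)
  node 42: 1 child(ren)
  node 41: 0 child(ren)
Matching nodes: [16, 3, 46, 23, 35, 42]
Count of internal (non-leaf) nodes: 6


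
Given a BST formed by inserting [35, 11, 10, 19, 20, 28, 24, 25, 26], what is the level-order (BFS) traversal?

Tree insertion order: [35, 11, 10, 19, 20, 28, 24, 25, 26]
Tree (level-order array): [35, 11, None, 10, 19, None, None, None, 20, None, 28, 24, None, None, 25, None, 26]
BFS from the root, enqueuing left then right child of each popped node:
  queue [35] -> pop 35, enqueue [11], visited so far: [35]
  queue [11] -> pop 11, enqueue [10, 19], visited so far: [35, 11]
  queue [10, 19] -> pop 10, enqueue [none], visited so far: [35, 11, 10]
  queue [19] -> pop 19, enqueue [20], visited so far: [35, 11, 10, 19]
  queue [20] -> pop 20, enqueue [28], visited so far: [35, 11, 10, 19, 20]
  queue [28] -> pop 28, enqueue [24], visited so far: [35, 11, 10, 19, 20, 28]
  queue [24] -> pop 24, enqueue [25], visited so far: [35, 11, 10, 19, 20, 28, 24]
  queue [25] -> pop 25, enqueue [26], visited so far: [35, 11, 10, 19, 20, 28, 24, 25]
  queue [26] -> pop 26, enqueue [none], visited so far: [35, 11, 10, 19, 20, 28, 24, 25, 26]
Result: [35, 11, 10, 19, 20, 28, 24, 25, 26]


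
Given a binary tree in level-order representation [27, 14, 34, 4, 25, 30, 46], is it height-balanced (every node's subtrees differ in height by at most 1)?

Tree (level-order array): [27, 14, 34, 4, 25, 30, 46]
Definition: a tree is height-balanced if, at every node, |h(left) - h(right)| <= 1 (empty subtree has height -1).
Bottom-up per-node check:
  node 4: h_left=-1, h_right=-1, diff=0 [OK], height=0
  node 25: h_left=-1, h_right=-1, diff=0 [OK], height=0
  node 14: h_left=0, h_right=0, diff=0 [OK], height=1
  node 30: h_left=-1, h_right=-1, diff=0 [OK], height=0
  node 46: h_left=-1, h_right=-1, diff=0 [OK], height=0
  node 34: h_left=0, h_right=0, diff=0 [OK], height=1
  node 27: h_left=1, h_right=1, diff=0 [OK], height=2
All nodes satisfy the balance condition.
Result: Balanced


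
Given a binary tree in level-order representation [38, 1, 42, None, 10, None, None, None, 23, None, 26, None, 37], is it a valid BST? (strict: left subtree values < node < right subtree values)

Level-order array: [38, 1, 42, None, 10, None, None, None, 23, None, 26, None, 37]
Validate using subtree bounds (lo, hi): at each node, require lo < value < hi,
then recurse left with hi=value and right with lo=value.
Preorder trace (stopping at first violation):
  at node 38 with bounds (-inf, +inf): OK
  at node 1 with bounds (-inf, 38): OK
  at node 10 with bounds (1, 38): OK
  at node 23 with bounds (10, 38): OK
  at node 26 with bounds (23, 38): OK
  at node 37 with bounds (26, 38): OK
  at node 42 with bounds (38, +inf): OK
No violation found at any node.
Result: Valid BST


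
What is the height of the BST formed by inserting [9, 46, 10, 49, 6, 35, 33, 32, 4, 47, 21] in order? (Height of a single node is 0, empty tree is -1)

Insertion order: [9, 46, 10, 49, 6, 35, 33, 32, 4, 47, 21]
Tree (level-order array): [9, 6, 46, 4, None, 10, 49, None, None, None, 35, 47, None, 33, None, None, None, 32, None, 21]
Compute height bottom-up (empty subtree = -1):
  height(4) = 1 + max(-1, -1) = 0
  height(6) = 1 + max(0, -1) = 1
  height(21) = 1 + max(-1, -1) = 0
  height(32) = 1 + max(0, -1) = 1
  height(33) = 1 + max(1, -1) = 2
  height(35) = 1 + max(2, -1) = 3
  height(10) = 1 + max(-1, 3) = 4
  height(47) = 1 + max(-1, -1) = 0
  height(49) = 1 + max(0, -1) = 1
  height(46) = 1 + max(4, 1) = 5
  height(9) = 1 + max(1, 5) = 6
Height = 6


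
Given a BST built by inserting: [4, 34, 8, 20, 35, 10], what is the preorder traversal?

Tree insertion order: [4, 34, 8, 20, 35, 10]
Tree (level-order array): [4, None, 34, 8, 35, None, 20, None, None, 10]
Preorder traversal: [4, 34, 8, 20, 10, 35]


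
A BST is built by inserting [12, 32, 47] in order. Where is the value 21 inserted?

Starting tree (level order): [12, None, 32, None, 47]
Insertion path: 12 -> 32
Result: insert 21 as left child of 32
Final tree (level order): [12, None, 32, 21, 47]


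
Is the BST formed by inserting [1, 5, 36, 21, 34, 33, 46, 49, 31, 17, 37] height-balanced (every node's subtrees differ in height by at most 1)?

Tree (level-order array): [1, None, 5, None, 36, 21, 46, 17, 34, 37, 49, None, None, 33, None, None, None, None, None, 31]
Definition: a tree is height-balanced if, at every node, |h(left) - h(right)| <= 1 (empty subtree has height -1).
Bottom-up per-node check:
  node 17: h_left=-1, h_right=-1, diff=0 [OK], height=0
  node 31: h_left=-1, h_right=-1, diff=0 [OK], height=0
  node 33: h_left=0, h_right=-1, diff=1 [OK], height=1
  node 34: h_left=1, h_right=-1, diff=2 [FAIL (|1--1|=2 > 1)], height=2
  node 21: h_left=0, h_right=2, diff=2 [FAIL (|0-2|=2 > 1)], height=3
  node 37: h_left=-1, h_right=-1, diff=0 [OK], height=0
  node 49: h_left=-1, h_right=-1, diff=0 [OK], height=0
  node 46: h_left=0, h_right=0, diff=0 [OK], height=1
  node 36: h_left=3, h_right=1, diff=2 [FAIL (|3-1|=2 > 1)], height=4
  node 5: h_left=-1, h_right=4, diff=5 [FAIL (|-1-4|=5 > 1)], height=5
  node 1: h_left=-1, h_right=5, diff=6 [FAIL (|-1-5|=6 > 1)], height=6
Node 34 violates the condition: |1 - -1| = 2 > 1.
Result: Not balanced


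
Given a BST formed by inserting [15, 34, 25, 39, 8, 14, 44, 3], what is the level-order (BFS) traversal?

Tree insertion order: [15, 34, 25, 39, 8, 14, 44, 3]
Tree (level-order array): [15, 8, 34, 3, 14, 25, 39, None, None, None, None, None, None, None, 44]
BFS from the root, enqueuing left then right child of each popped node:
  queue [15] -> pop 15, enqueue [8, 34], visited so far: [15]
  queue [8, 34] -> pop 8, enqueue [3, 14], visited so far: [15, 8]
  queue [34, 3, 14] -> pop 34, enqueue [25, 39], visited so far: [15, 8, 34]
  queue [3, 14, 25, 39] -> pop 3, enqueue [none], visited so far: [15, 8, 34, 3]
  queue [14, 25, 39] -> pop 14, enqueue [none], visited so far: [15, 8, 34, 3, 14]
  queue [25, 39] -> pop 25, enqueue [none], visited so far: [15, 8, 34, 3, 14, 25]
  queue [39] -> pop 39, enqueue [44], visited so far: [15, 8, 34, 3, 14, 25, 39]
  queue [44] -> pop 44, enqueue [none], visited so far: [15, 8, 34, 3, 14, 25, 39, 44]
Result: [15, 8, 34, 3, 14, 25, 39, 44]


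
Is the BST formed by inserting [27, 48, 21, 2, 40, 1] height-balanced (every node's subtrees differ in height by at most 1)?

Tree (level-order array): [27, 21, 48, 2, None, 40, None, 1]
Definition: a tree is height-balanced if, at every node, |h(left) - h(right)| <= 1 (empty subtree has height -1).
Bottom-up per-node check:
  node 1: h_left=-1, h_right=-1, diff=0 [OK], height=0
  node 2: h_left=0, h_right=-1, diff=1 [OK], height=1
  node 21: h_left=1, h_right=-1, diff=2 [FAIL (|1--1|=2 > 1)], height=2
  node 40: h_left=-1, h_right=-1, diff=0 [OK], height=0
  node 48: h_left=0, h_right=-1, diff=1 [OK], height=1
  node 27: h_left=2, h_right=1, diff=1 [OK], height=3
Node 21 violates the condition: |1 - -1| = 2 > 1.
Result: Not balanced


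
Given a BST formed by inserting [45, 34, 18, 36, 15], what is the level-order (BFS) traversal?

Tree insertion order: [45, 34, 18, 36, 15]
Tree (level-order array): [45, 34, None, 18, 36, 15]
BFS from the root, enqueuing left then right child of each popped node:
  queue [45] -> pop 45, enqueue [34], visited so far: [45]
  queue [34] -> pop 34, enqueue [18, 36], visited so far: [45, 34]
  queue [18, 36] -> pop 18, enqueue [15], visited so far: [45, 34, 18]
  queue [36, 15] -> pop 36, enqueue [none], visited so far: [45, 34, 18, 36]
  queue [15] -> pop 15, enqueue [none], visited so far: [45, 34, 18, 36, 15]
Result: [45, 34, 18, 36, 15]


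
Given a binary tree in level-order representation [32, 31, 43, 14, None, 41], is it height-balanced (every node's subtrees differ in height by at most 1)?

Tree (level-order array): [32, 31, 43, 14, None, 41]
Definition: a tree is height-balanced if, at every node, |h(left) - h(right)| <= 1 (empty subtree has height -1).
Bottom-up per-node check:
  node 14: h_left=-1, h_right=-1, diff=0 [OK], height=0
  node 31: h_left=0, h_right=-1, diff=1 [OK], height=1
  node 41: h_left=-1, h_right=-1, diff=0 [OK], height=0
  node 43: h_left=0, h_right=-1, diff=1 [OK], height=1
  node 32: h_left=1, h_right=1, diff=0 [OK], height=2
All nodes satisfy the balance condition.
Result: Balanced


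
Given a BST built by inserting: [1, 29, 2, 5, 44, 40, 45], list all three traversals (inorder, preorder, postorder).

Tree insertion order: [1, 29, 2, 5, 44, 40, 45]
Tree (level-order array): [1, None, 29, 2, 44, None, 5, 40, 45]
Inorder (L, root, R): [1, 2, 5, 29, 40, 44, 45]
Preorder (root, L, R): [1, 29, 2, 5, 44, 40, 45]
Postorder (L, R, root): [5, 2, 40, 45, 44, 29, 1]


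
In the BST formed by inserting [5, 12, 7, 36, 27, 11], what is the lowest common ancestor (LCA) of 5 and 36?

Tree insertion order: [5, 12, 7, 36, 27, 11]
Tree (level-order array): [5, None, 12, 7, 36, None, 11, 27]
In a BST, the LCA of p=5, q=36 is the first node v on the
root-to-leaf path with p <= v <= q (go left if both < v, right if both > v).
Walk from root:
  at 5: 5 <= 5 <= 36, this is the LCA
LCA = 5
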